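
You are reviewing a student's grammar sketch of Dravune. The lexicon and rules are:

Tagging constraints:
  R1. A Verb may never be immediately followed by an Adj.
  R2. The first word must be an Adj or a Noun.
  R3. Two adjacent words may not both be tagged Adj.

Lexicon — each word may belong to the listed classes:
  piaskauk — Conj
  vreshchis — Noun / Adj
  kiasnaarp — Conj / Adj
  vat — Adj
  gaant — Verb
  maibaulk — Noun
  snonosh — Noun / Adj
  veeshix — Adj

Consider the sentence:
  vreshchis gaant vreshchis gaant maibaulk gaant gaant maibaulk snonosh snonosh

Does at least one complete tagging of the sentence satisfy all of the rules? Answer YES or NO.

Candidates per position — 1:vreshchis {Noun,Adj}; 2:gaant {Verb}; 3:vreshchis {Noun,Adj}; 4:gaant {Verb}; 5:maibaulk {Noun}; 6:gaant {Verb}; 7:gaant {Verb}; 8:maibaulk {Noun}; 9:snonosh {Noun,Adj}; 10:snonosh {Noun,Adj}.
One satisfying assignment: Noun Verb Noun Verb Noun Verb Verb Noun Noun Adj.
Checking: rule 1 satisfied; rule 2 satisfied; rule 3 satisfied.

YES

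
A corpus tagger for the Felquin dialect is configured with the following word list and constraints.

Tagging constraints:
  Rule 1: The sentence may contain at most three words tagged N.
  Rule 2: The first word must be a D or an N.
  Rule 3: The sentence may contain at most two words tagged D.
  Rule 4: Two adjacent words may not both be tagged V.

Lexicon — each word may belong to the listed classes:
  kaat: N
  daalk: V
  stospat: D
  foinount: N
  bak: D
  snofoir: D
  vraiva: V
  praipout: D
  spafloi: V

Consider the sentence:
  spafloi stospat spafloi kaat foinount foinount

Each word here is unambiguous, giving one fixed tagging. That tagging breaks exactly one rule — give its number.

Fixed tagging: V D V N N N.
Checking each rule: R1 ✓, R2 ✗, R3 ✓, R4 ✓.
Only rule 2 fails.

2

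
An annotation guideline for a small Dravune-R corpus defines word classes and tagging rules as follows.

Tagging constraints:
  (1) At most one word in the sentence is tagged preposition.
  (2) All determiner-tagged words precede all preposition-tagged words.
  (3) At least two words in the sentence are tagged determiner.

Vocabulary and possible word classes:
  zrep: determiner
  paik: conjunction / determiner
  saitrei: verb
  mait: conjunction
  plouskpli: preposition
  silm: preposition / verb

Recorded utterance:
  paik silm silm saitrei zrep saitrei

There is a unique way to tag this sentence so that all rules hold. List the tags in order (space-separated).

determiner verb verb verb determiner verb

Candidates per position — 1:paik {conjunction,determiner}; 2:silm {preposition,verb}; 3:silm {preposition,verb}; 4:saitrei {verb}; 5:zrep {determiner}; 6:saitrei {verb}.
Word 1 cannot be conjunction — rule 3 would then fail for every completion. It is determiner.
Word 2 cannot be preposition — rule 2 would then fail for every completion. It is verb.
Word 3 cannot be preposition — rule 2 would then fail for every completion. It is verb.
The unique satisfying tagging is: determiner verb verb verb determiner verb.
Check: rule 1 ✓; rule 2 ✓; rule 3 ✓.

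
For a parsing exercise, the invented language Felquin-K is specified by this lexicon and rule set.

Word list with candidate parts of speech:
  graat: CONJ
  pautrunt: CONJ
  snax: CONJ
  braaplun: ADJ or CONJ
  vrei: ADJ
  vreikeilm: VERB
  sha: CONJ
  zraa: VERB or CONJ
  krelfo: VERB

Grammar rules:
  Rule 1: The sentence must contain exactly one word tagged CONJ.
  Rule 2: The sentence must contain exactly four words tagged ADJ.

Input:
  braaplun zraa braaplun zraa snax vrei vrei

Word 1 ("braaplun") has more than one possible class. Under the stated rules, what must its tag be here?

ADJ

Candidates per position — 1:braaplun {ADJ,CONJ}; 2:zraa {VERB,CONJ}; 3:braaplun {ADJ,CONJ}; 4:zraa {VERB,CONJ}; 5:snax {CONJ}; 6:vrei {ADJ}; 7:vrei {ADJ}.
Word 1 cannot be CONJ — rule 1 would then fail for every completion. It is ADJ.
Word 2 cannot be CONJ — rule 1 would then fail for every completion. It is VERB.
Word 3 cannot be CONJ — rule 1 would then fail for every completion. It is ADJ.
Word 4 cannot be CONJ — rule 1 would then fail for every completion. It is VERB.
The unique satisfying tagging is: ADJ VERB ADJ VERB CONJ ADJ ADJ.
Verifying each rule — rule 1 holds; rule 2 holds.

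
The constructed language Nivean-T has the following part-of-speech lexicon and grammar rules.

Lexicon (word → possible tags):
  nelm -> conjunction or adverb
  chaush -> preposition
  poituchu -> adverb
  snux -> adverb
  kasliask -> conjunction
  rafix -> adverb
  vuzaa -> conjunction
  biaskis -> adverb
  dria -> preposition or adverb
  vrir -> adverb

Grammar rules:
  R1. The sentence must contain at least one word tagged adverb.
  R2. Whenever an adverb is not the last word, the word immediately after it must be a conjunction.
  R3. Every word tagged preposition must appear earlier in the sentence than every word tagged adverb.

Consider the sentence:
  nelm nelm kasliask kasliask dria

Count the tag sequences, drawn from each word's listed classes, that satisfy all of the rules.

3

Candidates per position — 1:nelm {conjunction,adverb}; 2:nelm {conjunction,adverb}; 3:kasliask {conjunction}; 4:kasliask {conjunction}; 5:dria {preposition,adverb}.
There are 8 candidate sequences in total.
The sequences that satisfy every rule: conjunction conjunction conjunction conjunction adverb; conjunction adverb conjunction conjunction adverb; adverb conjunction conjunction conjunction adverb.
Count = 3.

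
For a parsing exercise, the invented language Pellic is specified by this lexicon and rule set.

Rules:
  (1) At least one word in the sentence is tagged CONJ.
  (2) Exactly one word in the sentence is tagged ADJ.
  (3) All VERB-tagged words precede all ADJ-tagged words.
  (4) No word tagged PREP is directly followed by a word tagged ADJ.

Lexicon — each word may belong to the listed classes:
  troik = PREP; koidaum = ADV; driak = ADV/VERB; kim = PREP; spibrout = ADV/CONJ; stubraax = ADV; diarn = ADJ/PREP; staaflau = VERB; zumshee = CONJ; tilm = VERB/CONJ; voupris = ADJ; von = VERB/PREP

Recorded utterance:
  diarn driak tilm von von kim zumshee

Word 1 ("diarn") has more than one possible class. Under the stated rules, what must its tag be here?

ADJ

Candidates per position — 1:diarn {ADJ,PREP}; 2:driak {ADV,VERB}; 3:tilm {VERB,CONJ}; 4:von {VERB,PREP}; 5:von {VERB,PREP}; 6:kim {PREP}; 7:zumshee {CONJ}.
If word 1 were PREP, no tagging could satisfy rule 2; so word 1 is ADJ.
If word 2 were VERB, no tagging could satisfy rule 3; so word 2 is ADV.
If word 3 were VERB, no tagging could satisfy rule 3; so word 3 is CONJ.
If word 4 were VERB, no tagging could satisfy rule 3; so word 4 is PREP.
If word 5 were VERB, no tagging could satisfy rule 3; so word 5 is PREP.
The unique satisfying tagging is: ADJ ADV CONJ PREP PREP PREP CONJ.
Checking: rule 1 satisfied; rule 2 satisfied; rule 3 satisfied; rule 4 satisfied.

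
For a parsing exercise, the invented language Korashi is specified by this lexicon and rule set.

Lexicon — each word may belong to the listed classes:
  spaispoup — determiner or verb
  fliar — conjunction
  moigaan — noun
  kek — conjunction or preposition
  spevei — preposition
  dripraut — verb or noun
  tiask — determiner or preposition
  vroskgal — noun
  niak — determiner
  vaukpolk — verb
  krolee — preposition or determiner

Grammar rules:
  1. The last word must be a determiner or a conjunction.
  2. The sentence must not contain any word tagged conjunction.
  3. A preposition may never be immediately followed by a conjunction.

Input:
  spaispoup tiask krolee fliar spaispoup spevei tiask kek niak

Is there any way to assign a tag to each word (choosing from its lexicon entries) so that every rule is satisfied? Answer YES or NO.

NO

Candidates per position — 1:spaispoup {determiner,verb}; 2:tiask {determiner,preposition}; 3:krolee {preposition,determiner}; 4:fliar {conjunction}; 5:spaispoup {determiner,verb}; 6:spevei {preposition}; 7:tiask {determiner,preposition}; 8:kek {conjunction,preposition}; 9:niak {determiner}.
Rule 2 cannot be satisfied by any choice of tags from the lexicon.
So there is no consistent tagging.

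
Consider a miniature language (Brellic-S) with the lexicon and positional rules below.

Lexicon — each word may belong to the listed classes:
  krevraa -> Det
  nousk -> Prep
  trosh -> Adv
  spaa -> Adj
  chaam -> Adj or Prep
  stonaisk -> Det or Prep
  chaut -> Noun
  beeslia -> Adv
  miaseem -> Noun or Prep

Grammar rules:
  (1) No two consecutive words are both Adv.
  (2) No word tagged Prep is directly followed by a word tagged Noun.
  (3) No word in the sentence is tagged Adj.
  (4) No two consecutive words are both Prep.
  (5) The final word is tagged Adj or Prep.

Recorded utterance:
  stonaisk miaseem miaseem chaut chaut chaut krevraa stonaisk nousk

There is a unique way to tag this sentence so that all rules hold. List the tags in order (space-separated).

Candidates per position — 1:stonaisk {Det,Prep}; 2:miaseem {Noun,Prep}; 3:miaseem {Noun,Prep}; 4:chaut {Noun}; 5:chaut {Noun}; 6:chaut {Noun}; 7:krevraa {Det}; 8:stonaisk {Det,Prep}; 9:nousk {Prep}.
Position 1: tagging it Prep would leave rule 2 unsatisfiable, so it must be Det.
Position 2: tagging it Prep would leave rule 2 unsatisfiable, so it must be Noun.
Position 3: tagging it Prep would leave rule 2 unsatisfiable, so it must be Noun.
Position 8: tagging it Prep would leave rule 4 unsatisfiable, so it must be Det.
The only consistent sequence is: Det Noun Noun Noun Noun Noun Det Det Prep.
Verifying each rule — rule 1 holds; rule 2 holds; rule 3 holds; rule 4 holds; rule 5 holds.

Det Noun Noun Noun Noun Noun Det Det Prep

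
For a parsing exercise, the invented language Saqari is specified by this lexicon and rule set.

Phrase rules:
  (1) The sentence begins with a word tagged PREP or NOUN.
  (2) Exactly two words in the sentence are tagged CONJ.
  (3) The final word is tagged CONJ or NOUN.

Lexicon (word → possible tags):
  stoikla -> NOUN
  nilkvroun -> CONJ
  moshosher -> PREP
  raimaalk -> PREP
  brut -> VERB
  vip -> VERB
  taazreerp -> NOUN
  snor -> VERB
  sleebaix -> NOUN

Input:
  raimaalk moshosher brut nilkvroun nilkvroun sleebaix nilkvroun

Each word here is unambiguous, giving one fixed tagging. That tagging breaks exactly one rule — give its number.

2

Fixed tagging: PREP PREP VERB CONJ CONJ NOUN CONJ.
Applying the rules: R1 ✓, R2 ✗, R3 ✓.
Only rule 2 fails.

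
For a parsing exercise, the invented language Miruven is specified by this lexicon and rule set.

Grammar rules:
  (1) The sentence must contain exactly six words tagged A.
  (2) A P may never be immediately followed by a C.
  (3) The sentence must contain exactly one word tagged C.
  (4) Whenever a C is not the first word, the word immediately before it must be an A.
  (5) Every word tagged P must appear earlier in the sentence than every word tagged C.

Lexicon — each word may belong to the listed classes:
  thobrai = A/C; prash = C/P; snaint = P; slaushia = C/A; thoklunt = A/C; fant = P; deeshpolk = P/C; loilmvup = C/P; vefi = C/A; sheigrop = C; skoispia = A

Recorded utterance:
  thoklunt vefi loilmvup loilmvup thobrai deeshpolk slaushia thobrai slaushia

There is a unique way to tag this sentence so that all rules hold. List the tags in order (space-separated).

Candidates per position — 1:thoklunt {A,C}; 2:vefi {C,A}; 3:loilmvup {C,P}; 4:loilmvup {C,P}; 5:thobrai {A,C}; 6:deeshpolk {P,C}; 7:slaushia {C,A}; 8:thobrai {A,C}; 9:slaushia {C,A}.
If word 1 were C, no tagging could satisfy rule 1; so word 1 is A.
If word 2 were C, no tagging could satisfy rule 1; so word 2 is A.
If word 4 were C, no tagging could satisfy rule 4; so word 4 is P.
If word 5 were C, no tagging could satisfy rule 1; so word 5 is A.
If word 7 were C, no tagging could satisfy rule 1; so word 7 is A.
If word 8 were C, no tagging could satisfy rule 1; so word 8 is A.
If word 9 were C, no tagging could satisfy rule 1; so word 9 is A.
If word 3 were C, no tagging could satisfy rule 5; so word 3 is P.
If word 6 were P, no tagging could satisfy rule 3; so word 6 is C.
The only consistent sequence is: A A P P A C A A A.
Rule-by-rule: rule 1 satisfied; rule 2 satisfied; rule 3 satisfied; rule 4 satisfied; rule 5 satisfied.

A A P P A C A A A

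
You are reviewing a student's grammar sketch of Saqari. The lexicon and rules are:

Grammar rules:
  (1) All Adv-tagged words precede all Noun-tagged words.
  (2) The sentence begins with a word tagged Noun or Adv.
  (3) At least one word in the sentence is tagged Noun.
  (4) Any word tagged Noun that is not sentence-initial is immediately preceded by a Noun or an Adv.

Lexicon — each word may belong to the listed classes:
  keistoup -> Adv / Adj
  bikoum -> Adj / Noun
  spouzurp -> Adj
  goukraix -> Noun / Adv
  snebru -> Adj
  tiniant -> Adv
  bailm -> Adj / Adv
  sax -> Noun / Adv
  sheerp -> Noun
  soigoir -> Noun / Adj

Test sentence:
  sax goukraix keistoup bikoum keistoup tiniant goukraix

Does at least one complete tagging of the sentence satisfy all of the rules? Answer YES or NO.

Candidates per position — 1:sax {Noun,Adv}; 2:goukraix {Noun,Adv}; 3:keistoup {Adv,Adj}; 4:bikoum {Adj,Noun}; 5:keistoup {Adv,Adj}; 6:tiniant {Adv}; 7:goukraix {Noun,Adv}.
One satisfying assignment: Adv Adv Adv Adj Adv Adv Noun.
Rule-by-rule: rule 1 satisfied; rule 2 satisfied; rule 3 satisfied; rule 4 satisfied.

YES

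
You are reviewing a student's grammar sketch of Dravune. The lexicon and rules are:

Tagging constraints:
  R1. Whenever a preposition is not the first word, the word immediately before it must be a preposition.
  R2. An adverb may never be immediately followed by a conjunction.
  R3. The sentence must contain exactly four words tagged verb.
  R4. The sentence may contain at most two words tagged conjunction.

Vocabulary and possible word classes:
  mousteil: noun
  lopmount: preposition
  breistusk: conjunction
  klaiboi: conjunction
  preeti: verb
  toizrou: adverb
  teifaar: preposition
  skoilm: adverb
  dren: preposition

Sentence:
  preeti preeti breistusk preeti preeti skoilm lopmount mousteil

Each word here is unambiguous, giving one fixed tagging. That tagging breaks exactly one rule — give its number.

Fixed tagging: verb verb conjunction verb verb adverb preposition noun.
Rule check: R1 fail, R2 pass, R3 pass, R4 pass.
Only rule 1 fails.

1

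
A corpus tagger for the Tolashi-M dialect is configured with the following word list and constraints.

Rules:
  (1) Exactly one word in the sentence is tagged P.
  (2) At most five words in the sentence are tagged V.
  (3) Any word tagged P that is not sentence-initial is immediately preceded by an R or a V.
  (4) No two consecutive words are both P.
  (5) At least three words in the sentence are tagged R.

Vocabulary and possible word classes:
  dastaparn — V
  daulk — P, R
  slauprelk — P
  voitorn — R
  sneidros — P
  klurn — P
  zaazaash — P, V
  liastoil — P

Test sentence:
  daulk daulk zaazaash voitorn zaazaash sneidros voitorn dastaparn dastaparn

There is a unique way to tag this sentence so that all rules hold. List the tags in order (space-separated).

Candidates per position — 1:daulk {P,R}; 2:daulk {P,R}; 3:zaazaash {P,V}; 4:voitorn {R}; 5:zaazaash {P,V}; 6:sneidros {P}; 7:voitorn {R}; 8:dastaparn {V}; 9:dastaparn {V}.
Word 1 cannot be P — rule 1 would then fail for every completion. It is R.
Word 2 cannot be P — rule 1 would then fail for every completion. It is R.
Word 3 cannot be P — rule 1 would then fail for every completion. It is V.
Word 5 cannot be P — rule 1 would then fail for every completion. It is V.
That leaves exactly one tagging: R R V R V P R V V.
Verifying each rule — rule 1 ok; rule 2 ok; rule 3 ok; rule 4 ok; rule 5 ok.

R R V R V P R V V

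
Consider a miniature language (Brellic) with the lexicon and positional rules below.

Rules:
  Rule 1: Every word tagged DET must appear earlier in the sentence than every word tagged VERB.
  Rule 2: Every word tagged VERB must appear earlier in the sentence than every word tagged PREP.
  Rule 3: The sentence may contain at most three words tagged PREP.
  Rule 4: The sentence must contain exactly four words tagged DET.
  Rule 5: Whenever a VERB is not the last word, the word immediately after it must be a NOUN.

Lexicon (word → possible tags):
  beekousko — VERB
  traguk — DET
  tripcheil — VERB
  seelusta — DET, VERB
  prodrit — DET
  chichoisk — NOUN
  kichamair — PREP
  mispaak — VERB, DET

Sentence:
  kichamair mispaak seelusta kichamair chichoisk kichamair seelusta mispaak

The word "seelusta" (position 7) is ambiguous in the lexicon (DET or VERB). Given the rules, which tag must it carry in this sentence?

Candidates per position — 1:kichamair {PREP}; 2:mispaak {VERB,DET}; 3:seelusta {DET,VERB}; 4:kichamair {PREP}; 5:chichoisk {NOUN}; 6:kichamair {PREP}; 7:seelusta {DET,VERB}; 8:mispaak {VERB,DET}.
Word 2 cannot be VERB — rule 2 would then fail for every completion. It is DET.
Word 3 cannot be VERB — rule 2 would then fail for every completion. It is DET.
Word 7 cannot be VERB — rule 2 would then fail for every completion. It is DET.
Word 8 cannot be VERB — rule 2 would then fail for every completion. It is DET.
So the tagging must be: PREP DET DET PREP NOUN PREP DET DET.
Rule-by-rule: rule 1 holds; rule 2 holds; rule 3 holds; rule 4 holds; rule 5 holds.

DET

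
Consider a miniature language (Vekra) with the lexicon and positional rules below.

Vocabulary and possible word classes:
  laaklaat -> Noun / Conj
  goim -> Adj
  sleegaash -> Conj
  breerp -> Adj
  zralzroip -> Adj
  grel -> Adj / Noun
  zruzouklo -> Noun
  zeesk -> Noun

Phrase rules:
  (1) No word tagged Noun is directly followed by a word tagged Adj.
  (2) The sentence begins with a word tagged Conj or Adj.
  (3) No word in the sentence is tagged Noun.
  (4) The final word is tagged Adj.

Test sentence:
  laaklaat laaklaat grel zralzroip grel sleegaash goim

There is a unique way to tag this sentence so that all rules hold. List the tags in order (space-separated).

Conj Conj Adj Adj Adj Conj Adj

Candidates per position — 1:laaklaat {Noun,Conj}; 2:laaklaat {Noun,Conj}; 3:grel {Adj,Noun}; 4:zralzroip {Adj}; 5:grel {Adj,Noun}; 6:sleegaash {Conj}; 7:goim {Adj}.
If word 1 were Noun, no tagging could satisfy rule 2; so word 1 is Conj.
If word 2 were Noun, no tagging could satisfy rule 1; so word 2 is Conj.
If word 3 were Noun, no tagging could satisfy rule 1; so word 3 is Adj.
If word 5 were Noun, no tagging could satisfy rule 3; so word 5 is Adj.
So the tagging must be: Conj Conj Adj Adj Adj Conj Adj.
Checking: rule 1 ok; rule 2 ok; rule 3 ok; rule 4 ok.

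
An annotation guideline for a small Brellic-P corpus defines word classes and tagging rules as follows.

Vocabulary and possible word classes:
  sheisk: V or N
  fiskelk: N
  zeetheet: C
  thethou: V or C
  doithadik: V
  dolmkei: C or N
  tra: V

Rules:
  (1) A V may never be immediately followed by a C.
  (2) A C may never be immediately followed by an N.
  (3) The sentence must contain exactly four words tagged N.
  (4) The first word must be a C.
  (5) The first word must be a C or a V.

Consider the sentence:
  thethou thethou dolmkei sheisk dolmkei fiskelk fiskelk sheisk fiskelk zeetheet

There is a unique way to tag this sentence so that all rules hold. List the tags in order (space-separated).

Candidates per position — 1:thethou {V,C}; 2:thethou {V,C}; 3:dolmkei {C,N}; 4:sheisk {V,N}; 5:dolmkei {C,N}; 6:fiskelk {N}; 7:fiskelk {N}; 8:sheisk {V,N}; 9:fiskelk {N}; 10:zeetheet {C}.
At position 1, choosing V makes rule 4 impossible to satisfy; hence C.
At position 5, choosing C makes rule 2 impossible to satisfy; hence N.
At position 8, choosing N makes rule 3 impossible to satisfy; hence V.
At position 3, choosing N makes rule 3 impossible to satisfy; hence C.
At position 4, choosing N makes rule 2 impossible to satisfy; hence V.
At position 2, choosing V makes rule 1 impossible to satisfy; hence C.
The unique satisfying tagging is: C C C V N N N V N C.
Checking: rule 1 ✓; rule 2 ✓; rule 3 ✓; rule 4 ✓; rule 5 ✓.

C C C V N N N V N C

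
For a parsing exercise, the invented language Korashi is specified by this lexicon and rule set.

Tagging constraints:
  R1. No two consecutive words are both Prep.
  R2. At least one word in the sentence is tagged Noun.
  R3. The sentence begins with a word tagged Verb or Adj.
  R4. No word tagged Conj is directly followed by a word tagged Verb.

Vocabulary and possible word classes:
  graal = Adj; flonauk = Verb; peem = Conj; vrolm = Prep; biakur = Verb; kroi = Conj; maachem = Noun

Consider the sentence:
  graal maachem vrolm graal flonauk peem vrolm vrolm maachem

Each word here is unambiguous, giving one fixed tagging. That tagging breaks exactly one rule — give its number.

1

Fixed tagging: Adj Noun Prep Adj Verb Conj Prep Prep Noun.
Rule check: R1 fail, R2 pass, R3 pass, R4 pass.
Only rule 1 fails.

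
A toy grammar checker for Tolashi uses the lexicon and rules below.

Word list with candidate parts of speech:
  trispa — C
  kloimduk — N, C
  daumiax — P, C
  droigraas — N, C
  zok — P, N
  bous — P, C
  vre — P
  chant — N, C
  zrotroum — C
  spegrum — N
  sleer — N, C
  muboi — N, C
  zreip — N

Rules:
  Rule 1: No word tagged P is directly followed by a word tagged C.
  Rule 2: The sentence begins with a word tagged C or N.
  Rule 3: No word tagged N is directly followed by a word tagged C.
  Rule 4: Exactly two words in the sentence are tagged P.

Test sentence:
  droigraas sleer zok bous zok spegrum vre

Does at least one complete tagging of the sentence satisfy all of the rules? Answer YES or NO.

Candidates per position — 1:droigraas {N,C}; 2:sleer {N,C}; 3:zok {P,N}; 4:bous {P,C}; 5:zok {P,N}; 6:spegrum {N}; 7:vre {P}.
One satisfying assignment: C C N P N N P.
Checking: rule 1 ok; rule 2 ok; rule 3 ok; rule 4 ok.

YES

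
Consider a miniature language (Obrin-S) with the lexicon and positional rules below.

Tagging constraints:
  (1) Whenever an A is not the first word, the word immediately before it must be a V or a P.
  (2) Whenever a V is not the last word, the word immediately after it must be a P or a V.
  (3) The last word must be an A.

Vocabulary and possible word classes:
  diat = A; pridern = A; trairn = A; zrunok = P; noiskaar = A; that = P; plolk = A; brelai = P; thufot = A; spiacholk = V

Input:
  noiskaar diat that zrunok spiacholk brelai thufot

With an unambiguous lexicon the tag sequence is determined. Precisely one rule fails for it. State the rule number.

1

Fixed tagging: A A P P V P A.
Applying the rules: R1 ✗, R2 ✓, R3 ✓.
Only rule 1 fails.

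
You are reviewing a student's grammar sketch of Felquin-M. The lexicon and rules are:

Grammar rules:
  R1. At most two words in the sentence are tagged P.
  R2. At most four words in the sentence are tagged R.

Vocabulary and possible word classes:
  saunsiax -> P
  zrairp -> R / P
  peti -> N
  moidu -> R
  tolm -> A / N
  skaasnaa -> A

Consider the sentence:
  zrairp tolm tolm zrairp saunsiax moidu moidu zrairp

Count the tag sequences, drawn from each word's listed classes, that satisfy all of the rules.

12

Candidates per position — 1:zrairp {R,P}; 2:tolm {A,N}; 3:tolm {A,N}; 4:zrairp {R,P}; 5:saunsiax {P}; 6:moidu {R}; 7:moidu {R}; 8:zrairp {R,P}.
There are 32 candidate sequences in total.
Checking each against the rules leaves 12 sequences.
Count = 12.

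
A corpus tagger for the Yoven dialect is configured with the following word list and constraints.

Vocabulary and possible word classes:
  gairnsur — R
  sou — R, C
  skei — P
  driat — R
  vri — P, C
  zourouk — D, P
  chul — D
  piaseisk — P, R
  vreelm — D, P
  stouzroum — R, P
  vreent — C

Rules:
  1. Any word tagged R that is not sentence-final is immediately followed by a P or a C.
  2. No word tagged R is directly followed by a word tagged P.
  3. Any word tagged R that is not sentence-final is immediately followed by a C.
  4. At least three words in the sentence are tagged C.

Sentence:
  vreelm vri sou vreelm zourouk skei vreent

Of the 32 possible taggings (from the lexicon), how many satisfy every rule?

8

Candidates per position — 1:vreelm {D,P}; 2:vri {P,C}; 3:sou {R,C}; 4:vreelm {D,P}; 5:zourouk {D,P}; 6:skei {P}; 7:vreent {C}.
There are 32 candidate sequences in total.
Checking each against the rules leaves 8 sequences.
Count = 8.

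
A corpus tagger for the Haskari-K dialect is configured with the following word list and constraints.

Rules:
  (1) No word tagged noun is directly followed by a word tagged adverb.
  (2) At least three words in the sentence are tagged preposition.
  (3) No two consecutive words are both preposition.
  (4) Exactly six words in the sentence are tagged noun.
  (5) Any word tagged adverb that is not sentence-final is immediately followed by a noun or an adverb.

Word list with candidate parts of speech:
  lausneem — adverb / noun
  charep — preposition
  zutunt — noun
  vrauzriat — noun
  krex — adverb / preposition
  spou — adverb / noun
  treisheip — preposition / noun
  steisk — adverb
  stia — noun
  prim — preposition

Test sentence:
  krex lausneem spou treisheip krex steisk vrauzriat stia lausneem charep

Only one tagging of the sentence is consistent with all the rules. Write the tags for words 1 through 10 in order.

Candidates per position — 1:krex {adverb,preposition}; 2:lausneem {adverb,noun}; 3:spou {adverb,noun}; 4:treisheip {preposition,noun}; 5:krex {adverb,preposition}; 6:steisk {adverb}; 7:vrauzriat {noun}; 8:stia {noun}; 9:lausneem {adverb,noun}; 10:charep {preposition}.
Position 2: tagging it adverb would leave rule 4 unsatisfiable, so it must be noun.
Position 3: tagging it adverb would leave rule 1 unsatisfiable, so it must be noun.
Position 4: tagging it preposition would leave rule 4 unsatisfiable, so it must be noun.
Position 5: tagging it adverb would leave rule 1 unsatisfiable, so it must be preposition.
Position 9: tagging it adverb would leave rule 1 unsatisfiable, so it must be noun.
Position 1: tagging it adverb would leave rule 2 unsatisfiable, so it must be preposition.
That leaves exactly one tagging: preposition noun noun noun preposition adverb noun noun noun preposition.
Check: rule 1 ✓; rule 2 ✓; rule 3 ✓; rule 4 ✓; rule 5 ✓.

preposition noun noun noun preposition adverb noun noun noun preposition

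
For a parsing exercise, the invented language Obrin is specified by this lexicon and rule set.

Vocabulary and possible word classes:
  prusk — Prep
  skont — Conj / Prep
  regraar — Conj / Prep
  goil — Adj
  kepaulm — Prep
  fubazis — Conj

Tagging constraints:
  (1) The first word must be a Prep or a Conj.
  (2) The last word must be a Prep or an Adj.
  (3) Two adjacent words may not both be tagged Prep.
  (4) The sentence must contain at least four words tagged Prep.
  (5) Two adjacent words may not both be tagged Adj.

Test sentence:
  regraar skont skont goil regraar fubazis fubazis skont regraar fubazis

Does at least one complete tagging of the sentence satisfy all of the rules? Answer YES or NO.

Candidates per position — 1:regraar {Conj,Prep}; 2:skont {Conj,Prep}; 3:skont {Conj,Prep}; 4:goil {Adj}; 5:regraar {Conj,Prep}; 6:fubazis {Conj}; 7:fubazis {Conj}; 8:skont {Conj,Prep}; 9:regraar {Conj,Prep}; 10:fubazis {Conj}.
Rule 2 cannot be satisfied by any choice of tags from the lexicon.
So there is no consistent tagging.

NO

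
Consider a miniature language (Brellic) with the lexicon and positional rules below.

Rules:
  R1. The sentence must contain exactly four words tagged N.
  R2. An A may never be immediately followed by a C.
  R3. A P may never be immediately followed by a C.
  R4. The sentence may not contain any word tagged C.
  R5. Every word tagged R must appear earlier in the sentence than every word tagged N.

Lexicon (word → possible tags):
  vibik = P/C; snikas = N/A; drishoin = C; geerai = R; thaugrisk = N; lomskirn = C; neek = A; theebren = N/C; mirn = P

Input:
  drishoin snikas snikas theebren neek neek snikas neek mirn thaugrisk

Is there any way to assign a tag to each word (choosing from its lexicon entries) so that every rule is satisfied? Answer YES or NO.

Candidates per position — 1:drishoin {C}; 2:snikas {N,A}; 3:snikas {N,A}; 4:theebren {N,C}; 5:neek {A}; 6:neek {A}; 7:snikas {N,A}; 8:neek {A}; 9:mirn {P}; 10:thaugrisk {N}.
Rule 4 cannot be satisfied by any choice of tags from the lexicon.
So there is no consistent tagging.

NO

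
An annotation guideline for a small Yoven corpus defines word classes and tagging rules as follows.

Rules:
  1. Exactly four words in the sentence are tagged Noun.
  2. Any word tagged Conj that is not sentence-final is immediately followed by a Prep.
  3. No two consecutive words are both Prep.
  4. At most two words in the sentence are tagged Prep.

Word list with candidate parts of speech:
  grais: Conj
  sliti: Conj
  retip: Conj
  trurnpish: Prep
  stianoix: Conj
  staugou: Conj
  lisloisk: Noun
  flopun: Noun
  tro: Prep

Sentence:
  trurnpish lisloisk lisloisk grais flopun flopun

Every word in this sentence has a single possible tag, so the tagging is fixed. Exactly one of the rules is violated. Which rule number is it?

Fixed tagging: Prep Noun Noun Conj Noun Noun.
Rule check: R1 ok, R2 fails, R3 ok, R4 ok.
Only rule 2 fails.

2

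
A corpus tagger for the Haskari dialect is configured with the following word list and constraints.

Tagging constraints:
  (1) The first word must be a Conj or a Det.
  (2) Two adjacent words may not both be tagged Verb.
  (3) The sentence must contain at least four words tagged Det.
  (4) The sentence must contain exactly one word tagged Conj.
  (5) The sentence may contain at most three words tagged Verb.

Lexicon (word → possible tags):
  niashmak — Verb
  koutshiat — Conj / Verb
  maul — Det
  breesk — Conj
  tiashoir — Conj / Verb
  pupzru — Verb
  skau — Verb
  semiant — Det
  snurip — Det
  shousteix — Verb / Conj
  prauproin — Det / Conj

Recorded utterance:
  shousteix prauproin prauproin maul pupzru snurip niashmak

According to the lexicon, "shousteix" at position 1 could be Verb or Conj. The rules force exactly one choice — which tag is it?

Candidates per position — 1:shousteix {Verb,Conj}; 2:prauproin {Det,Conj}; 3:prauproin {Det,Conj}; 4:maul {Det}; 5:pupzru {Verb}; 6:snurip {Det}; 7:niashmak {Verb}.
Position 1: Verb is ruled out by rule 1; that leaves Conj.
Position 2: Conj is ruled out by rule 3; that leaves Det.
Position 3: Conj is ruled out by rule 3; that leaves Det.
The unique satisfying tagging is: Conj Det Det Det Verb Det Verb.
Rule-by-rule: rule 1 ok; rule 2 ok; rule 3 ok; rule 4 ok; rule 5 ok.

Conj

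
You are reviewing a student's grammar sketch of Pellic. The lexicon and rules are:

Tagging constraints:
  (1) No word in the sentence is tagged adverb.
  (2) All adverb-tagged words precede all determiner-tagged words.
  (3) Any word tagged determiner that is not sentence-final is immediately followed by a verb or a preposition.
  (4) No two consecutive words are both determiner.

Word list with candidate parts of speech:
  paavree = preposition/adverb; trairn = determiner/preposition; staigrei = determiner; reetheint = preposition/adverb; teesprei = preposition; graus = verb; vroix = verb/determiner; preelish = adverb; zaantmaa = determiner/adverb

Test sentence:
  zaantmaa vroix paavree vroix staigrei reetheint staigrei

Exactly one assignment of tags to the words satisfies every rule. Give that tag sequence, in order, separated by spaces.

Candidates per position — 1:zaantmaa {determiner,adverb}; 2:vroix {verb,determiner}; 3:paavree {preposition,adverb}; 4:vroix {verb,determiner}; 5:staigrei {determiner}; 6:reetheint {preposition,adverb}; 7:staigrei {determiner}.
Word 1 cannot be adverb — rule 1 would then fail for every completion. It is determiner.
Word 2 cannot be determiner — rule 3 would then fail for every completion. It is verb.
Word 3 cannot be adverb — rule 1 would then fail for every completion. It is preposition.
Word 4 cannot be determiner — rule 3 would then fail for every completion. It is verb.
Word 6 cannot be adverb — rule 1 would then fail for every completion. It is preposition.
The unique satisfying tagging is: determiner verb preposition verb determiner preposition determiner.
Check: rule 1 satisfied; rule 2 satisfied; rule 3 satisfied; rule 4 satisfied.

determiner verb preposition verb determiner preposition determiner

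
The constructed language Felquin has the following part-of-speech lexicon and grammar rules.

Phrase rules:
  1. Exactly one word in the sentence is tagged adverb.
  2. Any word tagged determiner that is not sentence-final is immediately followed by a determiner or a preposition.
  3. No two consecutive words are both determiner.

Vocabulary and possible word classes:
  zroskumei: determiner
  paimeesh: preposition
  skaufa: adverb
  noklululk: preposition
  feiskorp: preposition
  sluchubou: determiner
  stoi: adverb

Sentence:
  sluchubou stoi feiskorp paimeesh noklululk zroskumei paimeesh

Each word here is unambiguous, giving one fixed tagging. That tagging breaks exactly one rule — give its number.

Fixed tagging: determiner adverb preposition preposition preposition determiner preposition.
Checking each rule: R1 pass, R2 fail, R3 pass.
Only rule 2 fails.

2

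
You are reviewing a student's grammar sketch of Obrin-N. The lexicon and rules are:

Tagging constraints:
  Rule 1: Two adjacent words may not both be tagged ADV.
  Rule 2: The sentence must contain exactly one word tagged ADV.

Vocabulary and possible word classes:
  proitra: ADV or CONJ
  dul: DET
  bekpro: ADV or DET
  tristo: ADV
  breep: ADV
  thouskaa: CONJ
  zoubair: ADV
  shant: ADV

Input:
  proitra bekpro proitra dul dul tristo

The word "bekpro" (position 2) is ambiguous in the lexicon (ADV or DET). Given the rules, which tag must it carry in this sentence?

Candidates per position — 1:proitra {ADV,CONJ}; 2:bekpro {ADV,DET}; 3:proitra {ADV,CONJ}; 4:dul {DET}; 5:dul {DET}; 6:tristo {ADV}.
Word 1 cannot be ADV — rule 2 would then fail for every completion. It is CONJ.
Word 2 cannot be ADV — rule 2 would then fail for every completion. It is DET.
Word 3 cannot be ADV — rule 2 would then fail for every completion. It is CONJ.
That leaves exactly one tagging: CONJ DET CONJ DET DET ADV.
Verifying each rule — rule 1 ✓; rule 2 ✓.

DET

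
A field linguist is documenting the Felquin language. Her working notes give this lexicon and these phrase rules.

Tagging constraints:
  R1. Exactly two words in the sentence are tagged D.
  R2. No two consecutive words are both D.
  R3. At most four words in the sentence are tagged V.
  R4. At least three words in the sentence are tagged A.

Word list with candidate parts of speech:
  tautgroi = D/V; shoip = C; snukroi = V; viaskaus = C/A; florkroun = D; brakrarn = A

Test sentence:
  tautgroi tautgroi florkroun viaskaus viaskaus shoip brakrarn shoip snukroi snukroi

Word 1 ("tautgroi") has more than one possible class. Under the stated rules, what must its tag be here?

Candidates per position — 1:tautgroi {D,V}; 2:tautgroi {D,V}; 3:florkroun {D}; 4:viaskaus {C,A}; 5:viaskaus {C,A}; 6:shoip {C}; 7:brakrarn {A}; 8:shoip {C}; 9:snukroi {V}; 10:snukroi {V}.
At position 2, choosing D makes rule 2 impossible to satisfy; hence V.
At position 4, choosing C makes rule 4 impossible to satisfy; hence A.
At position 5, choosing C makes rule 4 impossible to satisfy; hence A.
At position 1, choosing V makes rule 1 impossible to satisfy; hence D.
The unique satisfying tagging is: D V D A A C A C V V.
Verifying each rule — rule 1 ok; rule 2 ok; rule 3 ok; rule 4 ok.

D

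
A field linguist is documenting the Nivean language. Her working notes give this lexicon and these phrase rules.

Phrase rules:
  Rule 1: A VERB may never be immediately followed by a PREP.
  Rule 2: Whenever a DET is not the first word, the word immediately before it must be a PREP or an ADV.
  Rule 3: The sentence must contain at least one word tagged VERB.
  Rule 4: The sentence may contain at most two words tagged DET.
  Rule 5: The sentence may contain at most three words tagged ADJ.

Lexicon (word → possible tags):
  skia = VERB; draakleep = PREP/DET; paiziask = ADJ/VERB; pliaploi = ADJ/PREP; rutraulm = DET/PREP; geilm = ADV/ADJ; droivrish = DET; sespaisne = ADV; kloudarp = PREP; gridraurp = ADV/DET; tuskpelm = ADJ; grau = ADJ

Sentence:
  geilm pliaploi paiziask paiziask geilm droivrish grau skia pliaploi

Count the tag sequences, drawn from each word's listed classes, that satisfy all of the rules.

Candidates per position — 1:geilm {ADV,ADJ}; 2:pliaploi {ADJ,PREP}; 3:paiziask {ADJ,VERB}; 4:paiziask {ADJ,VERB}; 5:geilm {ADV,ADJ}; 6:droivrish {DET}; 7:grau {ADJ}; 8:skia {VERB}; 9:pliaploi {ADJ,PREP}.
There are 64 candidate sequences in total.
The sequences that satisfy every rule: ADV ADJ VERB VERB ADV DET ADJ VERB ADJ; ADV PREP ADJ VERB ADV DET ADJ VERB ADJ; ADV PREP VERB ADJ ADV DET ADJ VERB ADJ; ADV PREP VERB VERB ADV DET ADJ VERB ADJ; ADJ PREP VERB VERB ADV DET ADJ VERB ADJ.
Count = 5.

5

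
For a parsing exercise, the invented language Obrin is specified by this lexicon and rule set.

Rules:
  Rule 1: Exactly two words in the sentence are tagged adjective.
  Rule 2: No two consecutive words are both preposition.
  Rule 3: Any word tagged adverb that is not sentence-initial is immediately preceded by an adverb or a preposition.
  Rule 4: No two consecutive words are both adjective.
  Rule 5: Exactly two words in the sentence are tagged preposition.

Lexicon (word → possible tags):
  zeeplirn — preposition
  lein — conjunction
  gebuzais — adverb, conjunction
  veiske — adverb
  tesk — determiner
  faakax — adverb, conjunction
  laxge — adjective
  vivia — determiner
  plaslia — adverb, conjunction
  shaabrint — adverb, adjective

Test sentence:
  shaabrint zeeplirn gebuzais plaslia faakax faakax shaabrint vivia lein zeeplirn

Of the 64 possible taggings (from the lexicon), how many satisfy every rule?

5

Candidates per position — 1:shaabrint {adverb,adjective}; 2:zeeplirn {preposition}; 3:gebuzais {adverb,conjunction}; 4:plaslia {adverb,conjunction}; 5:faakax {adverb,conjunction}; 6:faakax {adverb,conjunction}; 7:shaabrint {adverb,adjective}; 8:vivia {determiner}; 9:lein {conjunction}; 10:zeeplirn {preposition}.
There are 64 candidate sequences in total.
The sequences that satisfy every rule: adjective preposition adverb adverb adverb adverb adjective determiner conjunction preposition; adjective preposition adverb adverb adverb conjunction adjective determiner conjunction preposition; adjective preposition adverb adverb conjunction conjunction adjective determiner conjunction preposition; adjective preposition adverb conjunction conjunction conjunction adjective determiner conjunction preposition; adjective preposition conjunction conjunction conjunction conjunction adjective determiner conjunction preposition.
Count = 5.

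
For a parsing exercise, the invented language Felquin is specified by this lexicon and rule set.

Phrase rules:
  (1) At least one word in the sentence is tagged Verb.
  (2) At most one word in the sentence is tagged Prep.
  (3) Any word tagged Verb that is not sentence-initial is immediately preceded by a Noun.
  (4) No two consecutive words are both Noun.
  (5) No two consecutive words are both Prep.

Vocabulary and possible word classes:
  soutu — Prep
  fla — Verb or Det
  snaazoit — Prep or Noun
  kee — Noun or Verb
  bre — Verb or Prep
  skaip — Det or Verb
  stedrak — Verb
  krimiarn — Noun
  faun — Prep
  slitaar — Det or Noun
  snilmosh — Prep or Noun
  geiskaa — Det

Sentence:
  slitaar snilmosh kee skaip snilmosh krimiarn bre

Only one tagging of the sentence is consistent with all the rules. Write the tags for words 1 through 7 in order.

Det Noun Verb Det Prep Noun Verb

Candidates per position — 1:slitaar {Det,Noun}; 2:snilmosh {Prep,Noun}; 3:kee {Noun,Verb}; 4:skaip {Det,Verb}; 5:snilmosh {Prep,Noun}; 6:krimiarn {Noun}; 7:bre {Verb,Prep}.
At position 5, choosing Noun makes rule 4 impossible to satisfy; hence Prep.
At position 7, choosing Prep makes rule 2 impossible to satisfy; hence Verb.
At position 2, choosing Prep makes rule 2 impossible to satisfy; hence Noun.
At position 3, choosing Noun makes rule 4 impossible to satisfy; hence Verb.
At position 4, choosing Verb makes rule 3 impossible to satisfy; hence Det.
At position 1, choosing Noun makes rule 4 impossible to satisfy; hence Det.
So the tagging must be: Det Noun Verb Det Prep Noun Verb.
Check: rule 1 ✓; rule 2 ✓; rule 3 ✓; rule 4 ✓; rule 5 ✓.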